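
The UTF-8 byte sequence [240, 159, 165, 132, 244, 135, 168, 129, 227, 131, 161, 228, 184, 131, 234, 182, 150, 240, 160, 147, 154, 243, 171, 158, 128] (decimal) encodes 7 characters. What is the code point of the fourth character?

U+4E03

Offset 0: leading byte 0xF0 = 11110000 → 4-byte char #1 = F0 9F A5 84.
Offset 4: leading byte 0xF4 = 11110100 → 4-byte char #2 = F4 87 A8 81.
Offset 8: leading byte 0xE3 = 11100011 → 3-byte char #3 = E3 83 A1.
Offset 11: leading byte 0xE4 = 11100100 → 3-byte char #4 = E4 B8 83.
Leading byte 0xE4 = 11100100 matches 1110xxxx → 3-byte sequence.
Byte 1: 0xE4 = 11100100, payload 0100 (4 bits).
Byte 2: 0xB8 = 10111000 (10xxxxxx ✓), payload 111000.
Byte 3: 0x83 = 10000011 (10xxxxxx ✓), payload 000011.
Concatenate: 0100111000000011 = 0x4E03 (16 bits → U+4E03).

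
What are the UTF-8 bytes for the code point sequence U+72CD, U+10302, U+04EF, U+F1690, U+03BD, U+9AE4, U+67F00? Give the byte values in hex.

U+72CD: 3-byte form → E7 8B 8D.
U+10302: 4-byte form → F0 90 8C 82.
U+04EF: 2-byte form → D3 AF.
U+F1690: 4-byte form → F3 B1 9A 90.
U+03BD: 2-byte form → CE BD.
U+9AE4: 3-byte form → E9 AB A4.
U+67F00: 4-byte form → F1 A7 BC 80.
Concatenated (22 bytes): E7 8B 8D F0 90 8C 82 D3 AF F3 B1 9A 90 CE BD E9 AB A4 F1 A7 BC 80.

E7 8B 8D F0 90 8C 82 D3 AF F3 B1 9A 90 CE BD E9 AB A4 F1 A7 BC 80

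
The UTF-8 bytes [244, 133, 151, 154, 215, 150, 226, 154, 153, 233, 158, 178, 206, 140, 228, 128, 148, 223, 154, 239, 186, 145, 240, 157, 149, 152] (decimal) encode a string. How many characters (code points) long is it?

9

Byte at offset 0: 0xF4 = 11110100 → 4-byte char (#1). Advance 4.
Byte at offset 4: 0xD7 = 11010111 → 2-byte char (#2). Advance 2.
Byte at offset 6: 0xE2 = 11100010 → 3-byte char (#3). Advance 3.
Byte at offset 9: 0xE9 = 11101001 → 3-byte char (#4). Advance 3.
Byte at offset 12: 0xCE = 11001110 → 2-byte char (#5). Advance 2.
Byte at offset 14: 0xE4 = 11100100 → 3-byte char (#6). Advance 3.
Byte at offset 17: 0xDF = 11011111 → 2-byte char (#7). Advance 2.
Byte at offset 19: 0xEF = 11101111 → 3-byte char (#8). Advance 3.
Byte at offset 22: 0xF0 = 11110000 → 4-byte char (#9). Advance 4.
Reached end at offset 26 after 9 code points.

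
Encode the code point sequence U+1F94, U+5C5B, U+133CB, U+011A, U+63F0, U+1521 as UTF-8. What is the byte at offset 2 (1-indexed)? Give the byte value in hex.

0xBE

1-indexed offset 2 is 0-indexed offset 1.
U+1F94 → 3-byte form E1 BE 94 at offsets 0–2.
Offset 1 falls in char 1's range; it's byte 2 of E1 BE 94 = 0xBE.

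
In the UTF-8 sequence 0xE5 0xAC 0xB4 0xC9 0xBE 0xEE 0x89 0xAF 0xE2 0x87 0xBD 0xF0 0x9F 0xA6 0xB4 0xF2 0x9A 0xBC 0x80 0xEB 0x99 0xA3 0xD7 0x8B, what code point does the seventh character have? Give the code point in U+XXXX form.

U+B663

Offset 0: leading byte 0xE5 = 11100101 → 3-byte char #1 = E5 AC B4.
Offset 3: leading byte 0xC9 = 11001001 → 2-byte char #2 = C9 BE.
Offset 5: leading byte 0xEE = 11101110 → 3-byte char #3 = EE 89 AF.
Offset 8: leading byte 0xE2 = 11100010 → 3-byte char #4 = E2 87 BD.
Offset 11: leading byte 0xF0 = 11110000 → 4-byte char #5 = F0 9F A6 B4.
Offset 15: leading byte 0xF2 = 11110010 → 4-byte char #6 = F2 9A BC 80.
Offset 19: leading byte 0xEB = 11101011 → 3-byte char #7 = EB 99 A3.
Leading byte 0xEB = 11101011 matches 1110xxxx → 3-byte sequence.
Byte 1: 0xEB = 11101011, payload 1011 (4 bits).
Byte 2: 0x99 = 10011001 (10xxxxxx ✓), payload 011001.
Byte 3: 0xA3 = 10100011 (10xxxxxx ✓), payload 100011.
Concatenate: 1011011001100011 = 0xB663 (16 bits → U+B663).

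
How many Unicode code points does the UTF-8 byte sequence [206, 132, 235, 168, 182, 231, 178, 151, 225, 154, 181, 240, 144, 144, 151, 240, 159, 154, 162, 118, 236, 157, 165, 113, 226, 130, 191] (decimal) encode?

10

Byte at offset 0: 0xCE = 11001110 → 2-byte char (#1). Advance 2.
Byte at offset 2: 0xEB = 11101011 → 3-byte char (#2). Advance 3.
Byte at offset 5: 0xE7 = 11100111 → 3-byte char (#3). Advance 3.
Byte at offset 8: 0xE1 = 11100001 → 3-byte char (#4). Advance 3.
Byte at offset 11: 0xF0 = 11110000 → 4-byte char (#5). Advance 4.
Byte at offset 15: 0xF0 = 11110000 → 4-byte char (#6). Advance 4.
Byte at offset 19: 0x76 = 01110110 → 1-byte char (#7). Advance 1.
Byte at offset 20: 0xEC = 11101100 → 3-byte char (#8). Advance 3.
Byte at offset 23: 0x71 = 01110001 → 1-byte char (#9). Advance 1.
Byte at offset 24: 0xE2 = 11100010 → 3-byte char (#10). Advance 3.
Reached end at offset 27 after 10 code points.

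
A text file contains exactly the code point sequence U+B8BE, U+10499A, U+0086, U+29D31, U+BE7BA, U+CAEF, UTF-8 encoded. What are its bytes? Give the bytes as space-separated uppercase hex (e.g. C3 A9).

U+B8BE: 3-byte form → EB A2 BE.
U+10499A: 4-byte form → F4 84 A6 9A.
U+0086: 2-byte form → C2 86.
U+29D31: 4-byte form → F0 A9 B4 B1.
U+BE7BA: 4-byte form → F2 BE 9E BA.
U+CAEF: 3-byte form → EC AB AF.
Concatenated (20 bytes): EB A2 BE F4 84 A6 9A C2 86 F0 A9 B4 B1 F2 BE 9E BA EC AB AF.

EB A2 BE F4 84 A6 9A C2 86 F0 A9 B4 B1 F2 BE 9E BA EC AB AF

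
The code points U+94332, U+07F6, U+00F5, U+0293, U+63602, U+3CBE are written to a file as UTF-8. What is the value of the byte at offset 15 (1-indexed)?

1-indexed offset 15 is 0-indexed offset 14.
U+94332 → 4-byte form F2 94 8C B2 at offsets 0–3.
U+07F6 → 2-byte form DF B6 at offsets 4–5.
U+00F5 → 2-byte form C3 B5 at offsets 6–7.
U+0293 → 2-byte form CA 93 at offsets 8–9.
U+63602 → 4-byte form F1 A3 98 82 at offsets 10–13.
U+3CBE → 3-byte form E3 B2 BE at offsets 14–16.
Offset 14 falls in char 6's range; it's byte 1 of E3 B2 BE = 0xE3.

0xE3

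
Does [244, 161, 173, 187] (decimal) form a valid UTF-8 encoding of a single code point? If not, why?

Leading byte 0xF4 = 11110100 → 4-byte form.
Payload = 0x121B7B, which exceeds U+10FFFF, the maximum Unicode code point. (Leading bytes F5–FF, or F4 followed by ≥ 0x90, are invalid.)

invalid (encodes a value above U+10FFFF)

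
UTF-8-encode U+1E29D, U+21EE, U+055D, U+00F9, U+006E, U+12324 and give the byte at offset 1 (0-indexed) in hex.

U+1E29D → 4-byte form F0 9E 8A 9D at offsets 0–3.
Offset 1 falls in char 1's range; it's byte 2 of F0 9E 8A 9D = 0x9E.

0x9E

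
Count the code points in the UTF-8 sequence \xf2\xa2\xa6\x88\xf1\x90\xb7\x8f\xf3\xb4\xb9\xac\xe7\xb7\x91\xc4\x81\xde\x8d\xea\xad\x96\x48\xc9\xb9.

Byte at offset 0: 0xF2 = 11110010 → 4-byte char (#1). Advance 4.
Byte at offset 4: 0xF1 = 11110001 → 4-byte char (#2). Advance 4.
Byte at offset 8: 0xF3 = 11110011 → 4-byte char (#3). Advance 4.
Byte at offset 12: 0xE7 = 11100111 → 3-byte char (#4). Advance 3.
Byte at offset 15: 0xC4 = 11000100 → 2-byte char (#5). Advance 2.
Byte at offset 17: 0xDE = 11011110 → 2-byte char (#6). Advance 2.
Byte at offset 19: 0xEA = 11101010 → 3-byte char (#7). Advance 3.
Byte at offset 22: 0x48 = 01001000 → 1-byte char (#8). Advance 1.
Byte at offset 23: 0xC9 = 11001001 → 2-byte char (#9). Advance 2.
Reached end at offset 25 after 9 code points.

9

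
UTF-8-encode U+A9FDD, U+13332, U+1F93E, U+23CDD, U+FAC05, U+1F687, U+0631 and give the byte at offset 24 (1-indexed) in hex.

0x87

1-indexed offset 24 is 0-indexed offset 23.
U+A9FDD → 4-byte form F2 A9 BF 9D at offsets 0–3.
U+13332 → 4-byte form F0 93 8C B2 at offsets 4–7.
U+1F93E → 4-byte form F0 9F A4 BE at offsets 8–11.
U+23CDD → 4-byte form F0 A3 B3 9D at offsets 12–15.
U+FAC05 → 4-byte form F3 BA B0 85 at offsets 16–19.
U+1F687 → 4-byte form F0 9F 9A 87 at offsets 20–23.
Offset 23 falls in char 6's range; it's byte 4 of F0 9F 9A 87 = 0x87.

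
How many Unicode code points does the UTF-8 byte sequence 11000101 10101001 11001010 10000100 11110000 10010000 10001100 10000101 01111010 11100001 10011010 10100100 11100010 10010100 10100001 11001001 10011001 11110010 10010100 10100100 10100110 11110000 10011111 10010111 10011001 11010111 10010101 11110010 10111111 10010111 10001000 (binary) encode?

11

Byte at offset 0: 0xC5 = 11000101 → 2-byte char (#1). Advance 2.
Byte at offset 2: 0xCA = 11001010 → 2-byte char (#2). Advance 2.
Byte at offset 4: 0xF0 = 11110000 → 4-byte char (#3). Advance 4.
Byte at offset 8: 0x7A = 01111010 → 1-byte char (#4). Advance 1.
Byte at offset 9: 0xE1 = 11100001 → 3-byte char (#5). Advance 3.
Byte at offset 12: 0xE2 = 11100010 → 3-byte char (#6). Advance 3.
Byte at offset 15: 0xC9 = 11001001 → 2-byte char (#7). Advance 2.
Byte at offset 17: 0xF2 = 11110010 → 4-byte char (#8). Advance 4.
Byte at offset 21: 0xF0 = 11110000 → 4-byte char (#9). Advance 4.
Byte at offset 25: 0xD7 = 11010111 → 2-byte char (#10). Advance 2.
Byte at offset 27: 0xF2 = 11110010 → 4-byte char (#11). Advance 4.
Reached end at offset 31 after 11 code points.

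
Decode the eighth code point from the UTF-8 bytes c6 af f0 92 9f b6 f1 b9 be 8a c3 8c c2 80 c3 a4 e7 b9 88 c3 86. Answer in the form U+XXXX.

Offset 0: leading byte 0xC6 = 11000110 → 2-byte char #1 = C6 AF.
Offset 2: leading byte 0xF0 = 11110000 → 4-byte char #2 = F0 92 9F B6.
Offset 6: leading byte 0xF1 = 11110001 → 4-byte char #3 = F1 B9 BE 8A.
Offset 10: leading byte 0xC3 = 11000011 → 2-byte char #4 = C3 8C.
Offset 12: leading byte 0xC2 = 11000010 → 2-byte char #5 = C2 80.
Offset 14: leading byte 0xC3 = 11000011 → 2-byte char #6 = C3 A4.
Offset 16: leading byte 0xE7 = 11100111 → 3-byte char #7 = E7 B9 88.
Offset 19: leading byte 0xC3 = 11000011 → 2-byte char #8 = C3 86.
Leading byte 0xC3 = 11000011 matches 110xxxxx → 2-byte sequence.
Byte 1: 0xC3 = 11000011, payload 00011 (5 bits).
Byte 2: 0x86 = 10000110 (10xxxxxx ✓), payload 000110.
Concatenate: 00011000110 = 0xC6 (11 bits → U+00C6).

U+00C6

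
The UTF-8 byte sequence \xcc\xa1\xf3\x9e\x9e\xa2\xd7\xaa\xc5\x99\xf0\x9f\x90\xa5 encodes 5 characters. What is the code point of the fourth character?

U+0159

Offset 0: leading byte 0xCC = 11001100 → 2-byte char #1 = CC A1.
Offset 2: leading byte 0xF3 = 11110011 → 4-byte char #2 = F3 9E 9E A2.
Offset 6: leading byte 0xD7 = 11010111 → 2-byte char #3 = D7 AA.
Offset 8: leading byte 0xC5 = 11000101 → 2-byte char #4 = C5 99.
Leading byte 0xC5 = 11000101 matches 110xxxxx → 2-byte sequence.
Byte 1: 0xC5 = 11000101, payload 00101 (5 bits).
Byte 2: 0x99 = 10011001 (10xxxxxx ✓), payload 011001.
Concatenate: 00101011001 = 0x159 (11 bits → U+0159).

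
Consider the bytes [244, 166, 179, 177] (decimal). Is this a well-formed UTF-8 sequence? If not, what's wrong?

invalid (encodes a value above U+10FFFF)

Leading byte 0xF4 = 11110100 → 4-byte form.
Payload = 0x126CF1, which exceeds U+10FFFF, the maximum Unicode code point. (Leading bytes F5–FF, or F4 followed by ≥ 0x90, are invalid.)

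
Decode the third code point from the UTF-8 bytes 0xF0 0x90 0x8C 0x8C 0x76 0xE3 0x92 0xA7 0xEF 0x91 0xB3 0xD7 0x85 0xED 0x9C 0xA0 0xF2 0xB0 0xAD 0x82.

Offset 0: leading byte 0xF0 = 11110000 → 4-byte char #1 = F0 90 8C 8C.
Offset 4: leading byte 0x76 = 01110110 → 1-byte char #2 = 76.
Offset 5: leading byte 0xE3 = 11100011 → 3-byte char #3 = E3 92 A7.
Leading byte 0xE3 = 11100011 matches 1110xxxx → 3-byte sequence.
Byte 1: 0xE3 = 11100011, payload 0011 (4 bits).
Byte 2: 0x92 = 10010010 (10xxxxxx ✓), payload 010010.
Byte 3: 0xA7 = 10100111 (10xxxxxx ✓), payload 100111.
Concatenate: 0011010010100111 = 0x34A7 (16 bits → U+34A7).

U+34A7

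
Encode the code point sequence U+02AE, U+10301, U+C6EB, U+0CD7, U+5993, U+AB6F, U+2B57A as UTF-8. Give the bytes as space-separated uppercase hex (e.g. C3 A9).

CA AE F0 90 8C 81 EC 9B AB E0 B3 97 E5 A6 93 EA AD AF F0 AB 95 BA

U+02AE: 2-byte form → CA AE.
U+10301: 4-byte form → F0 90 8C 81.
U+C6EB: 3-byte form → EC 9B AB.
U+0CD7: 3-byte form → E0 B3 97.
U+5993: 3-byte form → E5 A6 93.
U+AB6F: 3-byte form → EA AD AF.
U+2B57A: 4-byte form → F0 AB 95 BA.
Concatenated (22 bytes): CA AE F0 90 8C 81 EC 9B AB E0 B3 97 E5 A6 93 EA AD AF F0 AB 95 BA.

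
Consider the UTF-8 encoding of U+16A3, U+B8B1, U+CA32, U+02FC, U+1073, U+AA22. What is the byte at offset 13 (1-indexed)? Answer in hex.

1-indexed offset 13 is 0-indexed offset 12.
U+16A3 → 3-byte form E1 9A A3 at offsets 0–2.
U+B8B1 → 3-byte form EB A2 B1 at offsets 3–5.
U+CA32 → 3-byte form EC A8 B2 at offsets 6–8.
U+02FC → 2-byte form CB BC at offsets 9–10.
U+1073 → 3-byte form E1 81 B3 at offsets 11–13.
Offset 12 falls in char 5's range; it's byte 2 of E1 81 B3 = 0x81.

0x81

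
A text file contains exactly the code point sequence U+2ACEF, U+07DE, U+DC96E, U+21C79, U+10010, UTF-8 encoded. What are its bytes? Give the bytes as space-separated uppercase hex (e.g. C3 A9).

F0 AA B3 AF DF 9E F3 9C A5 AE F0 A1 B1 B9 F0 90 80 90

U+2ACEF: 4-byte form → F0 AA B3 AF.
U+07DE: 2-byte form → DF 9E.
U+DC96E: 4-byte form → F3 9C A5 AE.
U+21C79: 4-byte form → F0 A1 B1 B9.
U+10010: 4-byte form → F0 90 80 90.
Concatenated (18 bytes): F0 AA B3 AF DF 9E F3 9C A5 AE F0 A1 B1 B9 F0 90 80 90.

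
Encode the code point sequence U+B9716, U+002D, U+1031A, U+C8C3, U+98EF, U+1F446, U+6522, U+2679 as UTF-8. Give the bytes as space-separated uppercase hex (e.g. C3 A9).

F2 B9 9C 96 2D F0 90 8C 9A EC A3 83 E9 A3 AF F0 9F 91 86 E6 94 A2 E2 99 B9

U+B9716: 4-byte form → F2 B9 9C 96.
U+002D: 1-byte form → 2D.
U+1031A: 4-byte form → F0 90 8C 9A.
U+C8C3: 3-byte form → EC A3 83.
U+98EF: 3-byte form → E9 A3 AF.
U+1F446: 4-byte form → F0 9F 91 86.
U+6522: 3-byte form → E6 94 A2.
U+2679: 3-byte form → E2 99 B9.
Concatenated (25 bytes): F2 B9 9C 96 2D F0 90 8C 9A EC A3 83 E9 A3 AF F0 9F 91 86 E6 94 A2 E2 99 B9.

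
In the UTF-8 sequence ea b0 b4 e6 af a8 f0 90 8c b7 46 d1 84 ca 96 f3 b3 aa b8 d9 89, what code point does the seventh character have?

U+F3AB8

Offset 0: leading byte 0xEA = 11101010 → 3-byte char #1 = EA B0 B4.
Offset 3: leading byte 0xE6 = 11100110 → 3-byte char #2 = E6 AF A8.
Offset 6: leading byte 0xF0 = 11110000 → 4-byte char #3 = F0 90 8C B7.
Offset 10: leading byte 0x46 = 01000110 → 1-byte char #4 = 46.
Offset 11: leading byte 0xD1 = 11010001 → 2-byte char #5 = D1 84.
Offset 13: leading byte 0xCA = 11001010 → 2-byte char #6 = CA 96.
Offset 15: leading byte 0xF3 = 11110011 → 4-byte char #7 = F3 B3 AA B8.
Leading byte 0xF3 = 11110011 matches 11110xxx → 4-byte sequence.
Byte 1: 0xF3 = 11110011, payload 011 (3 bits).
Byte 2: 0xB3 = 10110011 (10xxxxxx ✓), payload 110011.
Byte 3: 0xAA = 10101010 (10xxxxxx ✓), payload 101010.
Byte 4: 0xB8 = 10111000 (10xxxxxx ✓), payload 111000.
Concatenate: 011110011101010111000 = 0xF3AB8 (21 bits → U+F3AB8).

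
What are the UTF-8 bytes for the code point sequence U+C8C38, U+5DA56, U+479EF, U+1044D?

U+C8C38: 4-byte form → F3 88 B0 B8.
U+5DA56: 4-byte form → F1 9D A9 96.
U+479EF: 4-byte form → F1 87 A7 AF.
U+1044D: 4-byte form → F0 90 91 8D.
Concatenated (16 bytes): F3 88 B0 B8 F1 9D A9 96 F1 87 A7 AF F0 90 91 8D.

F3 88 B0 B8 F1 9D A9 96 F1 87 A7 AF F0 90 91 8D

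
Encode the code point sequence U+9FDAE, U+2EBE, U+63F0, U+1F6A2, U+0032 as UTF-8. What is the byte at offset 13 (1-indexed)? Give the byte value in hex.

1-indexed offset 13 is 0-indexed offset 12.
U+9FDAE → 4-byte form F2 9F B6 AE at offsets 0–3.
U+2EBE → 3-byte form E2 BA BE at offsets 4–6.
U+63F0 → 3-byte form E6 8F B0 at offsets 7–9.
U+1F6A2 → 4-byte form F0 9F 9A A2 at offsets 10–13.
Offset 12 falls in char 4's range; it's byte 3 of F0 9F 9A A2 = 0x9A.

0x9A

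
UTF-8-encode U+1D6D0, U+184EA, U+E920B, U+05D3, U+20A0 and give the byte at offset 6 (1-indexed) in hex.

1-indexed offset 6 is 0-indexed offset 5.
U+1D6D0 → 4-byte form F0 9D 9B 90 at offsets 0–3.
U+184EA → 4-byte form F0 98 93 AA at offsets 4–7.
Offset 5 falls in char 2's range; it's byte 2 of F0 98 93 AA = 0x98.

0x98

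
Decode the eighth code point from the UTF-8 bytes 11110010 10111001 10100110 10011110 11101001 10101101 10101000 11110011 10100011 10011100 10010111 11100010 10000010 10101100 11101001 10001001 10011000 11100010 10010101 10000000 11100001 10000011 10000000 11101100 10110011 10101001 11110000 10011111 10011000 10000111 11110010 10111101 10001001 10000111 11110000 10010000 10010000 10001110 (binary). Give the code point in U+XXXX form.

Offset 0: leading byte 0xF2 = 11110010 → 4-byte char #1 = F2 B9 A6 9E.
Offset 4: leading byte 0xE9 = 11101001 → 3-byte char #2 = E9 AD A8.
Offset 7: leading byte 0xF3 = 11110011 → 4-byte char #3 = F3 A3 9C 97.
Offset 11: leading byte 0xE2 = 11100010 → 3-byte char #4 = E2 82 AC.
Offset 14: leading byte 0xE9 = 11101001 → 3-byte char #5 = E9 89 98.
Offset 17: leading byte 0xE2 = 11100010 → 3-byte char #6 = E2 95 80.
Offset 20: leading byte 0xE1 = 11100001 → 3-byte char #7 = E1 83 80.
Offset 23: leading byte 0xEC = 11101100 → 3-byte char #8 = EC B3 A9.
Leading byte 0xEC = 11101100 matches 1110xxxx → 3-byte sequence.
Byte 1: 0xEC = 11101100, payload 1100 (4 bits).
Byte 2: 0xB3 = 10110011 (10xxxxxx ✓), payload 110011.
Byte 3: 0xA9 = 10101001 (10xxxxxx ✓), payload 101001.
Concatenate: 1100110011101001 = 0xCCE9 (16 bits → U+CCE9).

U+CCE9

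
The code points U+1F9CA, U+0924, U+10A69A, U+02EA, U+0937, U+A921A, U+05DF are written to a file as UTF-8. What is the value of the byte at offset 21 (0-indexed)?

0x9F

U+1F9CA → 4-byte form F0 9F A7 8A at offsets 0–3.
U+0924 → 3-byte form E0 A4 A4 at offsets 4–6.
U+10A69A → 4-byte form F4 8A 9A 9A at offsets 7–10.
U+02EA → 2-byte form CB AA at offsets 11–12.
U+0937 → 3-byte form E0 A4 B7 at offsets 13–15.
U+A921A → 4-byte form F2 A9 88 9A at offsets 16–19.
U+05DF → 2-byte form D7 9F at offsets 20–21.
Offset 21 falls in char 7's range; it's byte 2 of D7 9F = 0x9F.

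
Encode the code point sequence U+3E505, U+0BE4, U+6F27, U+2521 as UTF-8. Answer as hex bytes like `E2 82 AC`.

F0 BE 94 85 E0 AF A4 E6 BC A7 E2 94 A1

U+3E505: 4-byte form → F0 BE 94 85.
U+0BE4: 3-byte form → E0 AF A4.
U+6F27: 3-byte form → E6 BC A7.
U+2521: 3-byte form → E2 94 A1.
Concatenated (13 bytes): F0 BE 94 85 E0 AF A4 E6 BC A7 E2 94 A1.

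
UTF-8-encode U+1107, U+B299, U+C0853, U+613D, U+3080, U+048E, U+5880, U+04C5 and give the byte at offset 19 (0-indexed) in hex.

U+1107 → 3-byte form E1 84 87 at offsets 0–2.
U+B299 → 3-byte form EB 8A 99 at offsets 3–5.
U+C0853 → 4-byte form F3 80 A1 93 at offsets 6–9.
U+613D → 3-byte form E6 84 BD at offsets 10–12.
U+3080 → 3-byte form E3 82 80 at offsets 13–15.
U+048E → 2-byte form D2 8E at offsets 16–17.
U+5880 → 3-byte form E5 A2 80 at offsets 18–20.
Offset 19 falls in char 7's range; it's byte 2 of E5 A2 80 = 0xA2.

0xA2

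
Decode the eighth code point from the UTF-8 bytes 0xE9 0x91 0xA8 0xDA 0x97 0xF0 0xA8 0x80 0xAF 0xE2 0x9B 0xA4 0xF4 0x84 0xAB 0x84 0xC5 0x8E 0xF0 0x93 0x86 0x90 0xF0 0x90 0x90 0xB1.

Offset 0: leading byte 0xE9 = 11101001 → 3-byte char #1 = E9 91 A8.
Offset 3: leading byte 0xDA = 11011010 → 2-byte char #2 = DA 97.
Offset 5: leading byte 0xF0 = 11110000 → 4-byte char #3 = F0 A8 80 AF.
Offset 9: leading byte 0xE2 = 11100010 → 3-byte char #4 = E2 9B A4.
Offset 12: leading byte 0xF4 = 11110100 → 4-byte char #5 = F4 84 AB 84.
Offset 16: leading byte 0xC5 = 11000101 → 2-byte char #6 = C5 8E.
Offset 18: leading byte 0xF0 = 11110000 → 4-byte char #7 = F0 93 86 90.
Offset 22: leading byte 0xF0 = 11110000 → 4-byte char #8 = F0 90 90 B1.
Leading byte 0xF0 = 11110000 matches 11110xxx → 4-byte sequence.
Byte 1: 0xF0 = 11110000, payload 000 (3 bits).
Byte 2: 0x90 = 10010000 (10xxxxxx ✓), payload 010000.
Byte 3: 0x90 = 10010000 (10xxxxxx ✓), payload 010000.
Byte 4: 0xB1 = 10110001 (10xxxxxx ✓), payload 110001.
Concatenate: 000010000010000110001 = 0x10431 (21 bits → U+10431).

U+10431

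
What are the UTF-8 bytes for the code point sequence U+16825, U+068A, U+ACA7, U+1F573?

U+16825: 4-byte form → F0 96 A0 A5.
U+068A: 2-byte form → DA 8A.
U+ACA7: 3-byte form → EA B2 A7.
U+1F573: 4-byte form → F0 9F 95 B3.
Concatenated (13 bytes): F0 96 A0 A5 DA 8A EA B2 A7 F0 9F 95 B3.

F0 96 A0 A5 DA 8A EA B2 A7 F0 9F 95 B3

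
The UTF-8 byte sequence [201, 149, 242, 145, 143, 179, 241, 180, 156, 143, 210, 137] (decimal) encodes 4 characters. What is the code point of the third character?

Offset 0: leading byte 0xC9 = 11001001 → 2-byte char #1 = C9 95.
Offset 2: leading byte 0xF2 = 11110010 → 4-byte char #2 = F2 91 8F B3.
Offset 6: leading byte 0xF1 = 11110001 → 4-byte char #3 = F1 B4 9C 8F.
Leading byte 0xF1 = 11110001 matches 11110xxx → 4-byte sequence.
Byte 1: 0xF1 = 11110001, payload 001 (3 bits).
Byte 2: 0xB4 = 10110100 (10xxxxxx ✓), payload 110100.
Byte 3: 0x9C = 10011100 (10xxxxxx ✓), payload 011100.
Byte 4: 0x8F = 10001111 (10xxxxxx ✓), payload 001111.
Concatenate: 001110100011100001111 = 0x7470F (21 bits → U+7470F).

U+7470F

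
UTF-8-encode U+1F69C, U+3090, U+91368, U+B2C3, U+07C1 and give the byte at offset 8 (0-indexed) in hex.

U+1F69C → 4-byte form F0 9F 9A 9C at offsets 0–3.
U+3090 → 3-byte form E3 82 90 at offsets 4–6.
U+91368 → 4-byte form F2 91 8D A8 at offsets 7–10.
Offset 8 falls in char 3's range; it's byte 2 of F2 91 8D A8 = 0x91.

0x91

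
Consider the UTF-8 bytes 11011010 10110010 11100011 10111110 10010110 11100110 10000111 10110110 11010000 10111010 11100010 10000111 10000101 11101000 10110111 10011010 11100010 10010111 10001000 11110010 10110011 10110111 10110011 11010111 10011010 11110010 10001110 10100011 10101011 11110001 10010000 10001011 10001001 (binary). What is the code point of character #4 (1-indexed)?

Offset 0: leading byte 0xDA = 11011010 → 2-byte char #1 = DA B2.
Offset 2: leading byte 0xE3 = 11100011 → 3-byte char #2 = E3 BE 96.
Offset 5: leading byte 0xE6 = 11100110 → 3-byte char #3 = E6 87 B6.
Offset 8: leading byte 0xD0 = 11010000 → 2-byte char #4 = D0 BA.
Leading byte 0xD0 = 11010000 matches 110xxxxx → 2-byte sequence.
Byte 1: 0xD0 = 11010000, payload 10000 (5 bits).
Byte 2: 0xBA = 10111010 (10xxxxxx ✓), payload 111010.
Concatenate: 10000111010 = 0x43A (11 bits → U+043A).

U+043A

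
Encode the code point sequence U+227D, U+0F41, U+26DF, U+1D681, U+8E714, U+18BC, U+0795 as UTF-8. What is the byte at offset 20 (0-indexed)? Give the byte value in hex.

U+227D → 3-byte form E2 89 BD at offsets 0–2.
U+0F41 → 3-byte form E0 BD 81 at offsets 3–5.
U+26DF → 3-byte form E2 9B 9F at offsets 6–8.
U+1D681 → 4-byte form F0 9D 9A 81 at offsets 9–12.
U+8E714 → 4-byte form F2 8E 9C 94 at offsets 13–16.
U+18BC → 3-byte form E1 A2 BC at offsets 17–19.
U+0795 → 2-byte form DE 95 at offsets 20–21.
Offset 20 falls in char 7's range; it's byte 1 of DE 95 = 0xDE.

0xDE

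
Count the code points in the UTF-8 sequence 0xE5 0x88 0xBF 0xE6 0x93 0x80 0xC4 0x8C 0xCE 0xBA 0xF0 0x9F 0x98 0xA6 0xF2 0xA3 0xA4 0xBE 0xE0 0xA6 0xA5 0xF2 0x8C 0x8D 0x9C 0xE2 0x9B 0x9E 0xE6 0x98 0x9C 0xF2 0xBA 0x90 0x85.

Byte at offset 0: 0xE5 = 11100101 → 3-byte char (#1). Advance 3.
Byte at offset 3: 0xE6 = 11100110 → 3-byte char (#2). Advance 3.
Byte at offset 6: 0xC4 = 11000100 → 2-byte char (#3). Advance 2.
Byte at offset 8: 0xCE = 11001110 → 2-byte char (#4). Advance 2.
Byte at offset 10: 0xF0 = 11110000 → 4-byte char (#5). Advance 4.
Byte at offset 14: 0xF2 = 11110010 → 4-byte char (#6). Advance 4.
Byte at offset 18: 0xE0 = 11100000 → 3-byte char (#7). Advance 3.
Byte at offset 21: 0xF2 = 11110010 → 4-byte char (#8). Advance 4.
Byte at offset 25: 0xE2 = 11100010 → 3-byte char (#9). Advance 3.
Byte at offset 28: 0xE6 = 11100110 → 3-byte char (#10). Advance 3.
Byte at offset 31: 0xF2 = 11110010 → 4-byte char (#11). Advance 4.
Reached end at offset 35 after 11 code points.

11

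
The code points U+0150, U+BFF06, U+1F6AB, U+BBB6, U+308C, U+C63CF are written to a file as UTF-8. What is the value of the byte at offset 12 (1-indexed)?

1-indexed offset 12 is 0-indexed offset 11.
U+0150 → 2-byte form C5 90 at offsets 0–1.
U+BFF06 → 4-byte form F2 BF BC 86 at offsets 2–5.
U+1F6AB → 4-byte form F0 9F 9A AB at offsets 6–9.
U+BBB6 → 3-byte form EB AE B6 at offsets 10–12.
Offset 11 falls in char 4's range; it's byte 2 of EB AE B6 = 0xAE.

0xAE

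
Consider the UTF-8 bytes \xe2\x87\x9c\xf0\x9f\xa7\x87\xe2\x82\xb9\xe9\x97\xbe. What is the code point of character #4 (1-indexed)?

Offset 0: leading byte 0xE2 = 11100010 → 3-byte char #1 = E2 87 9C.
Offset 3: leading byte 0xF0 = 11110000 → 4-byte char #2 = F0 9F A7 87.
Offset 7: leading byte 0xE2 = 11100010 → 3-byte char #3 = E2 82 B9.
Offset 10: leading byte 0xE9 = 11101001 → 3-byte char #4 = E9 97 BE.
Leading byte 0xE9 = 11101001 matches 1110xxxx → 3-byte sequence.
Byte 1: 0xE9 = 11101001, payload 1001 (4 bits).
Byte 2: 0x97 = 10010111 (10xxxxxx ✓), payload 010111.
Byte 3: 0xBE = 10111110 (10xxxxxx ✓), payload 111110.
Concatenate: 1001010111111110 = 0x95FE (16 bits → U+95FE).

U+95FE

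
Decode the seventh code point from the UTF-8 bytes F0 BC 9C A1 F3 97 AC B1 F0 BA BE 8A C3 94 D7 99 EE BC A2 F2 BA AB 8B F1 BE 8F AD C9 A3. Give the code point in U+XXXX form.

Offset 0: leading byte 0xF0 = 11110000 → 4-byte char #1 = F0 BC 9C A1.
Offset 4: leading byte 0xF3 = 11110011 → 4-byte char #2 = F3 97 AC B1.
Offset 8: leading byte 0xF0 = 11110000 → 4-byte char #3 = F0 BA BE 8A.
Offset 12: leading byte 0xC3 = 11000011 → 2-byte char #4 = C3 94.
Offset 14: leading byte 0xD7 = 11010111 → 2-byte char #5 = D7 99.
Offset 16: leading byte 0xEE = 11101110 → 3-byte char #6 = EE BC A2.
Offset 19: leading byte 0xF2 = 11110010 → 4-byte char #7 = F2 BA AB 8B.
Leading byte 0xF2 = 11110010 matches 11110xxx → 4-byte sequence.
Byte 1: 0xF2 = 11110010, payload 010 (3 bits).
Byte 2: 0xBA = 10111010 (10xxxxxx ✓), payload 111010.
Byte 3: 0xAB = 10101011 (10xxxxxx ✓), payload 101011.
Byte 4: 0x8B = 10001011 (10xxxxxx ✓), payload 001011.
Concatenate: 010111010101011001011 = 0xBAACB (21 bits → U+BAACB).

U+BAACB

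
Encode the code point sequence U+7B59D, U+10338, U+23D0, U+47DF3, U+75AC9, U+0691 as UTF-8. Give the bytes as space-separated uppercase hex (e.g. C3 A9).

F1 BB 96 9D F0 90 8C B8 E2 8F 90 F1 87 B7 B3 F1 B5 AB 89 DA 91

U+7B59D: 4-byte form → F1 BB 96 9D.
U+10338: 4-byte form → F0 90 8C B8.
U+23D0: 3-byte form → E2 8F 90.
U+47DF3: 4-byte form → F1 87 B7 B3.
U+75AC9: 4-byte form → F1 B5 AB 89.
U+0691: 2-byte form → DA 91.
Concatenated (21 bytes): F1 BB 96 9D F0 90 8C B8 E2 8F 90 F1 87 B7 B3 F1 B5 AB 89 DA 91.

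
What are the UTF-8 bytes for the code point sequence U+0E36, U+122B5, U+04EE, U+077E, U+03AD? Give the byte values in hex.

U+0E36: 3-byte form → E0 B8 B6.
U+122B5: 4-byte form → F0 92 8A B5.
U+04EE: 2-byte form → D3 AE.
U+077E: 2-byte form → DD BE.
U+03AD: 2-byte form → CE AD.
Concatenated (13 bytes): E0 B8 B6 F0 92 8A B5 D3 AE DD BE CE AD.

E0 B8 B6 F0 92 8A B5 D3 AE DD BE CE AD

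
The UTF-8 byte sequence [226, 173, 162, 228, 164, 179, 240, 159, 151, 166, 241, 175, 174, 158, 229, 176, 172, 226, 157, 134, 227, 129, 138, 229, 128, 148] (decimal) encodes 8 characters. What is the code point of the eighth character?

U+5014

Offset 0: leading byte 0xE2 = 11100010 → 3-byte char #1 = E2 AD A2.
Offset 3: leading byte 0xE4 = 11100100 → 3-byte char #2 = E4 A4 B3.
Offset 6: leading byte 0xF0 = 11110000 → 4-byte char #3 = F0 9F 97 A6.
Offset 10: leading byte 0xF1 = 11110001 → 4-byte char #4 = F1 AF AE 9E.
Offset 14: leading byte 0xE5 = 11100101 → 3-byte char #5 = E5 B0 AC.
Offset 17: leading byte 0xE2 = 11100010 → 3-byte char #6 = E2 9D 86.
Offset 20: leading byte 0xE3 = 11100011 → 3-byte char #7 = E3 81 8A.
Offset 23: leading byte 0xE5 = 11100101 → 3-byte char #8 = E5 80 94.
Leading byte 0xE5 = 11100101 matches 1110xxxx → 3-byte sequence.
Byte 1: 0xE5 = 11100101, payload 0101 (4 bits).
Byte 2: 0x80 = 10000000 (10xxxxxx ✓), payload 000000.
Byte 3: 0x94 = 10010100 (10xxxxxx ✓), payload 010100.
Concatenate: 0101000000010100 = 0x5014 (16 bits → U+5014).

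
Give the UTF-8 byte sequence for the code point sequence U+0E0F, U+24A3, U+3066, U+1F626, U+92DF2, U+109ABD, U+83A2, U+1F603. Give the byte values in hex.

E0 B8 8F E2 92 A3 E3 81 A6 F0 9F 98 A6 F2 92 B7 B2 F4 89 AA BD E8 8E A2 F0 9F 98 83

U+0E0F: 3-byte form → E0 B8 8F.
U+24A3: 3-byte form → E2 92 A3.
U+3066: 3-byte form → E3 81 A6.
U+1F626: 4-byte form → F0 9F 98 A6.
U+92DF2: 4-byte form → F2 92 B7 B2.
U+109ABD: 4-byte form → F4 89 AA BD.
U+83A2: 3-byte form → E8 8E A2.
U+1F603: 4-byte form → F0 9F 98 83.
Concatenated (28 bytes): E0 B8 8F E2 92 A3 E3 81 A6 F0 9F 98 A6 F2 92 B7 B2 F4 89 AA BD E8 8E A2 F0 9F 98 83.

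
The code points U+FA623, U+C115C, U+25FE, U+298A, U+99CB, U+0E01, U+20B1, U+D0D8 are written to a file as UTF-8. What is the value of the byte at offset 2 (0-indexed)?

U+FA623 → 4-byte form F3 BA 98 A3 at offsets 0–3.
Offset 2 falls in char 1's range; it's byte 3 of F3 BA 98 A3 = 0x98.

0x98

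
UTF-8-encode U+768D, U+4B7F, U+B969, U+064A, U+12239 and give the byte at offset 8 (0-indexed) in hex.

0xA9

U+768D → 3-byte form E7 9A 8D at offsets 0–2.
U+4B7F → 3-byte form E4 AD BF at offsets 3–5.
U+B969 → 3-byte form EB A5 A9 at offsets 6–8.
Offset 8 falls in char 3's range; it's byte 3 of EB A5 A9 = 0xA9.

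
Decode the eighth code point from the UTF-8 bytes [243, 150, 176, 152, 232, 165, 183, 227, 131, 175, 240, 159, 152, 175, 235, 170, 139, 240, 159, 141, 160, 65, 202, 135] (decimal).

U+0287

Offset 0: leading byte 0xF3 = 11110011 → 4-byte char #1 = F3 96 B0 98.
Offset 4: leading byte 0xE8 = 11101000 → 3-byte char #2 = E8 A5 B7.
Offset 7: leading byte 0xE3 = 11100011 → 3-byte char #3 = E3 83 AF.
Offset 10: leading byte 0xF0 = 11110000 → 4-byte char #4 = F0 9F 98 AF.
Offset 14: leading byte 0xEB = 11101011 → 3-byte char #5 = EB AA 8B.
Offset 17: leading byte 0xF0 = 11110000 → 4-byte char #6 = F0 9F 8D A0.
Offset 21: leading byte 0x41 = 01000001 → 1-byte char #7 = 41.
Offset 22: leading byte 0xCA = 11001010 → 2-byte char #8 = CA 87.
Leading byte 0xCA = 11001010 matches 110xxxxx → 2-byte sequence.
Byte 1: 0xCA = 11001010, payload 01010 (5 bits).
Byte 2: 0x87 = 10000111 (10xxxxxx ✓), payload 000111.
Concatenate: 01010000111 = 0x287 (11 bits → U+0287).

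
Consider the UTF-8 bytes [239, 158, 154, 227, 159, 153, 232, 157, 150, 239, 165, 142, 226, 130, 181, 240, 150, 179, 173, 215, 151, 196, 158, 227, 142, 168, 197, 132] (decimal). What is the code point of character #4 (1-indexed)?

Offset 0: leading byte 0xEF = 11101111 → 3-byte char #1 = EF 9E 9A.
Offset 3: leading byte 0xE3 = 11100011 → 3-byte char #2 = E3 9F 99.
Offset 6: leading byte 0xE8 = 11101000 → 3-byte char #3 = E8 9D 96.
Offset 9: leading byte 0xEF = 11101111 → 3-byte char #4 = EF A5 8E.
Leading byte 0xEF = 11101111 matches 1110xxxx → 3-byte sequence.
Byte 1: 0xEF = 11101111, payload 1111 (4 bits).
Byte 2: 0xA5 = 10100101 (10xxxxxx ✓), payload 100101.
Byte 3: 0x8E = 10001110 (10xxxxxx ✓), payload 001110.
Concatenate: 1111100101001110 = 0xF94E (16 bits → U+F94E).

U+F94E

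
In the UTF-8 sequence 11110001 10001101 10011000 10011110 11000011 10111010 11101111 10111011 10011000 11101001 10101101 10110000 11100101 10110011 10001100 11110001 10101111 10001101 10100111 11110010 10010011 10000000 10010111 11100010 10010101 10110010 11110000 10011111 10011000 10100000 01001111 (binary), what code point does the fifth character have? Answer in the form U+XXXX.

Offset 0: leading byte 0xF1 = 11110001 → 4-byte char #1 = F1 8D 98 9E.
Offset 4: leading byte 0xC3 = 11000011 → 2-byte char #2 = C3 BA.
Offset 6: leading byte 0xEF = 11101111 → 3-byte char #3 = EF BB 98.
Offset 9: leading byte 0xE9 = 11101001 → 3-byte char #4 = E9 AD B0.
Offset 12: leading byte 0xE5 = 11100101 → 3-byte char #5 = E5 B3 8C.
Leading byte 0xE5 = 11100101 matches 1110xxxx → 3-byte sequence.
Byte 1: 0xE5 = 11100101, payload 0101 (4 bits).
Byte 2: 0xB3 = 10110011 (10xxxxxx ✓), payload 110011.
Byte 3: 0x8C = 10001100 (10xxxxxx ✓), payload 001100.
Concatenate: 0101110011001100 = 0x5CCC (16 bits → U+5CCC).

U+5CCC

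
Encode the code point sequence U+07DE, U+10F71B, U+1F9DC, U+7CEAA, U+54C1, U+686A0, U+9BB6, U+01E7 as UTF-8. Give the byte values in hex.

DF 9E F4 8F 9C 9B F0 9F A7 9C F1 BC BA AA E5 93 81 F1 A8 9A A0 E9 AE B6 C7 A7

U+07DE: 2-byte form → DF 9E.
U+10F71B: 4-byte form → F4 8F 9C 9B.
U+1F9DC: 4-byte form → F0 9F A7 9C.
U+7CEAA: 4-byte form → F1 BC BA AA.
U+54C1: 3-byte form → E5 93 81.
U+686A0: 4-byte form → F1 A8 9A A0.
U+9BB6: 3-byte form → E9 AE B6.
U+01E7: 2-byte form → C7 A7.
Concatenated (26 bytes): DF 9E F4 8F 9C 9B F0 9F A7 9C F1 BC BA AA E5 93 81 F1 A8 9A A0 E9 AE B6 C7 A7.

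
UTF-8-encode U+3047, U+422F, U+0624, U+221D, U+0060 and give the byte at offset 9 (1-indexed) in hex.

0xE2

1-indexed offset 9 is 0-indexed offset 8.
U+3047 → 3-byte form E3 81 87 at offsets 0–2.
U+422F → 3-byte form E4 88 AF at offsets 3–5.
U+0624 → 2-byte form D8 A4 at offsets 6–7.
U+221D → 3-byte form E2 88 9D at offsets 8–10.
Offset 8 falls in char 4's range; it's byte 1 of E2 88 9D = 0xE2.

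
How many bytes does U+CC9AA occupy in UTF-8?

4

U+CC9AA = 0xCC9AA. UTF-8 uses 1 byte below 0x80, 2 below 0x800, 3 below 0x10000, 4 up to 0x10FFFF. 0xCC9AA is in U+10000–U+10FFFF → 4 bytes.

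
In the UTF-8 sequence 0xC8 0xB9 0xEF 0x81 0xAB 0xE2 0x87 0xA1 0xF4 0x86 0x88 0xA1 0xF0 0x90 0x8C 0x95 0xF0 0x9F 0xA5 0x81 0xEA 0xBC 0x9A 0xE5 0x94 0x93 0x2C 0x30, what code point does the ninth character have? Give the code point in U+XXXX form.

U+002C

Offset 0: leading byte 0xC8 = 11001000 → 2-byte char #1 = C8 B9.
Offset 2: leading byte 0xEF = 11101111 → 3-byte char #2 = EF 81 AB.
Offset 5: leading byte 0xE2 = 11100010 → 3-byte char #3 = E2 87 A1.
Offset 8: leading byte 0xF4 = 11110100 → 4-byte char #4 = F4 86 88 A1.
Offset 12: leading byte 0xF0 = 11110000 → 4-byte char #5 = F0 90 8C 95.
Offset 16: leading byte 0xF0 = 11110000 → 4-byte char #6 = F0 9F A5 81.
Offset 20: leading byte 0xEA = 11101010 → 3-byte char #7 = EA BC 9A.
Offset 23: leading byte 0xE5 = 11100101 → 3-byte char #8 = E5 94 93.
Offset 26: leading byte 0x2C = 00101100 → 1-byte char #9 = 2C.
Leading byte 0x2C = 00101100 matches 0xxxxxxx → 1-byte sequence.
Byte 1: 0x2C = 00101100, payload 0101100 (7 bits).
Concatenate: 0101100 = 0x2C (7 bits → U+002C).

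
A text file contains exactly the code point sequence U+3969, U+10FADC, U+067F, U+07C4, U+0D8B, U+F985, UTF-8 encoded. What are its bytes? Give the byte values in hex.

U+3969: 3-byte form → E3 A5 A9.
U+10FADC: 4-byte form → F4 8F AB 9C.
U+067F: 2-byte form → D9 BF.
U+07C4: 2-byte form → DF 84.
U+0D8B: 3-byte form → E0 B6 8B.
U+F985: 3-byte form → EF A6 85.
Concatenated (17 bytes): E3 A5 A9 F4 8F AB 9C D9 BF DF 84 E0 B6 8B EF A6 85.

E3 A5 A9 F4 8F AB 9C D9 BF DF 84 E0 B6 8B EF A6 85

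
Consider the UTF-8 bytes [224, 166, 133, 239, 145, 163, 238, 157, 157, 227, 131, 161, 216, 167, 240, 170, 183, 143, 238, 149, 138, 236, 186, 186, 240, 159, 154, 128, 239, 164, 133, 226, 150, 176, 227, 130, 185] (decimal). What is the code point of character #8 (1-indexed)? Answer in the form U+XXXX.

Offset 0: leading byte 0xE0 = 11100000 → 3-byte char #1 = E0 A6 85.
Offset 3: leading byte 0xEF = 11101111 → 3-byte char #2 = EF 91 A3.
Offset 6: leading byte 0xEE = 11101110 → 3-byte char #3 = EE 9D 9D.
Offset 9: leading byte 0xE3 = 11100011 → 3-byte char #4 = E3 83 A1.
Offset 12: leading byte 0xD8 = 11011000 → 2-byte char #5 = D8 A7.
Offset 14: leading byte 0xF0 = 11110000 → 4-byte char #6 = F0 AA B7 8F.
Offset 18: leading byte 0xEE = 11101110 → 3-byte char #7 = EE 95 8A.
Offset 21: leading byte 0xEC = 11101100 → 3-byte char #8 = EC BA BA.
Leading byte 0xEC = 11101100 matches 1110xxxx → 3-byte sequence.
Byte 1: 0xEC = 11101100, payload 1100 (4 bits).
Byte 2: 0xBA = 10111010 (10xxxxxx ✓), payload 111010.
Byte 3: 0xBA = 10111010 (10xxxxxx ✓), payload 111010.
Concatenate: 1100111010111010 = 0xCEBA (16 bits → U+CEBA).

U+CEBA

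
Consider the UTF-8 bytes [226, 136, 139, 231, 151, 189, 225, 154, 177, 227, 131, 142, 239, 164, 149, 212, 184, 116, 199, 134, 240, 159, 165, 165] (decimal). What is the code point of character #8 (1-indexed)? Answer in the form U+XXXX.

U+01C6

Offset 0: leading byte 0xE2 = 11100010 → 3-byte char #1 = E2 88 8B.
Offset 3: leading byte 0xE7 = 11100111 → 3-byte char #2 = E7 97 BD.
Offset 6: leading byte 0xE1 = 11100001 → 3-byte char #3 = E1 9A B1.
Offset 9: leading byte 0xE3 = 11100011 → 3-byte char #4 = E3 83 8E.
Offset 12: leading byte 0xEF = 11101111 → 3-byte char #5 = EF A4 95.
Offset 15: leading byte 0xD4 = 11010100 → 2-byte char #6 = D4 B8.
Offset 17: leading byte 0x74 = 01110100 → 1-byte char #7 = 74.
Offset 18: leading byte 0xC7 = 11000111 → 2-byte char #8 = C7 86.
Leading byte 0xC7 = 11000111 matches 110xxxxx → 2-byte sequence.
Byte 1: 0xC7 = 11000111, payload 00111 (5 bits).
Byte 2: 0x86 = 10000110 (10xxxxxx ✓), payload 000110.
Concatenate: 00111000110 = 0x1C6 (11 bits → U+01C6).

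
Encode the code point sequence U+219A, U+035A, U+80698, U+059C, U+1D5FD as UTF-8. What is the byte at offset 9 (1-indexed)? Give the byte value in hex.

1-indexed offset 9 is 0-indexed offset 8.
U+219A → 3-byte form E2 86 9A at offsets 0–2.
U+035A → 2-byte form CD 9A at offsets 3–4.
U+80698 → 4-byte form F2 80 9A 98 at offsets 5–8.
Offset 8 falls in char 3's range; it's byte 4 of F2 80 9A 98 = 0x98.

0x98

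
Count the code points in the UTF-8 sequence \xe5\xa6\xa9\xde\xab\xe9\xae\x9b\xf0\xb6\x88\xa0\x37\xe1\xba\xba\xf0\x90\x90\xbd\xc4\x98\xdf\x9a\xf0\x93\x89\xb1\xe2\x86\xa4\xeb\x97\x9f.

12

Byte at offset 0: 0xE5 = 11100101 → 3-byte char (#1). Advance 3.
Byte at offset 3: 0xDE = 11011110 → 2-byte char (#2). Advance 2.
Byte at offset 5: 0xE9 = 11101001 → 3-byte char (#3). Advance 3.
Byte at offset 8: 0xF0 = 11110000 → 4-byte char (#4). Advance 4.
Byte at offset 12: 0x37 = 00110111 → 1-byte char (#5). Advance 1.
Byte at offset 13: 0xE1 = 11100001 → 3-byte char (#6). Advance 3.
Byte at offset 16: 0xF0 = 11110000 → 4-byte char (#7). Advance 4.
Byte at offset 20: 0xC4 = 11000100 → 2-byte char (#8). Advance 2.
Byte at offset 22: 0xDF = 11011111 → 2-byte char (#9). Advance 2.
Byte at offset 24: 0xF0 = 11110000 → 4-byte char (#10). Advance 4.
Byte at offset 28: 0xE2 = 11100010 → 3-byte char (#11). Advance 3.
Byte at offset 31: 0xEB = 11101011 → 3-byte char (#12). Advance 3.
Reached end at offset 34 after 12 code points.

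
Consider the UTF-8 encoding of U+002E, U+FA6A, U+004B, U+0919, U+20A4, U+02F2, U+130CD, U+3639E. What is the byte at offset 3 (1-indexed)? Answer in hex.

0xA9

1-indexed offset 3 is 0-indexed offset 2.
U+002E → 1-byte form 2E at offsets 0–0.
U+FA6A → 3-byte form EF A9 AA at offsets 1–3.
Offset 2 falls in char 2's range; it's byte 2 of EF A9 AA = 0xA9.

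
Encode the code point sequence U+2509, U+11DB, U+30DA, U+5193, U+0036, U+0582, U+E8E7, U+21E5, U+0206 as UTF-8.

U+2509: 3-byte form → E2 94 89.
U+11DB: 3-byte form → E1 87 9B.
U+30DA: 3-byte form → E3 83 9A.
U+5193: 3-byte form → E5 86 93.
U+0036: 1-byte form → 36.
U+0582: 2-byte form → D6 82.
U+E8E7: 3-byte form → EE A3 A7.
U+21E5: 3-byte form → E2 87 A5.
U+0206: 2-byte form → C8 86.
Concatenated (23 bytes): E2 94 89 E1 87 9B E3 83 9A E5 86 93 36 D6 82 EE A3 A7 E2 87 A5 C8 86.

E2 94 89 E1 87 9B E3 83 9A E5 86 93 36 D6 82 EE A3 A7 E2 87 A5 C8 86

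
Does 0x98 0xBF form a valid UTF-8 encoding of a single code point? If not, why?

Byte 0x98 = 10011000 has the form 10xxxxxx — a continuation byte — but there is no preceding leading byte.

invalid (continuation byte with no leading byte)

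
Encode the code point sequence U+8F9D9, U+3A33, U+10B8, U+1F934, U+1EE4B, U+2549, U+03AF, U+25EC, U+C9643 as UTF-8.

U+8F9D9: 4-byte form → F2 8F A7 99.
U+3A33: 3-byte form → E3 A8 B3.
U+10B8: 3-byte form → E1 82 B8.
U+1F934: 4-byte form → F0 9F A4 B4.
U+1EE4B: 4-byte form → F0 9E B9 8B.
U+2549: 3-byte form → E2 95 89.
U+03AF: 2-byte form → CE AF.
U+25EC: 3-byte form → E2 97 AC.
U+C9643: 4-byte form → F3 89 99 83.
Concatenated (30 bytes): F2 8F A7 99 E3 A8 B3 E1 82 B8 F0 9F A4 B4 F0 9E B9 8B E2 95 89 CE AF E2 97 AC F3 89 99 83.

F2 8F A7 99 E3 A8 B3 E1 82 B8 F0 9F A4 B4 F0 9E B9 8B E2 95 89 CE AF E2 97 AC F3 89 99 83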